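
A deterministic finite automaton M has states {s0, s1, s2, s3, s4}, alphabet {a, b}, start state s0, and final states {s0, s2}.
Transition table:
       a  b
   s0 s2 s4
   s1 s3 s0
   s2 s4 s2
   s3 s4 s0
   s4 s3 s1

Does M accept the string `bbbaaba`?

s0 --b--> s4
s4 --b--> s1
s1 --b--> s0
s0 --a--> s2
s2 --a--> s4
s4 --b--> s1
s1 --a--> s3
End in state s3, which is not an accepting state.

rejected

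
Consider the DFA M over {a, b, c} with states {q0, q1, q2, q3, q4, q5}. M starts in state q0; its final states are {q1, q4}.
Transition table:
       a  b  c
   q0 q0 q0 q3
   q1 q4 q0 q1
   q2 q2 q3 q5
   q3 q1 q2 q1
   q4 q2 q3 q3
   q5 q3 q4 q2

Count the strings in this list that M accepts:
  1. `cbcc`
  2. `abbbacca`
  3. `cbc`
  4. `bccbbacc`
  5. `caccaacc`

2

`cbcc`: rejected
`abbbacca`: accepted
`cbc`: rejected
`bccbbacc`: accepted
`caccaacc`: rejected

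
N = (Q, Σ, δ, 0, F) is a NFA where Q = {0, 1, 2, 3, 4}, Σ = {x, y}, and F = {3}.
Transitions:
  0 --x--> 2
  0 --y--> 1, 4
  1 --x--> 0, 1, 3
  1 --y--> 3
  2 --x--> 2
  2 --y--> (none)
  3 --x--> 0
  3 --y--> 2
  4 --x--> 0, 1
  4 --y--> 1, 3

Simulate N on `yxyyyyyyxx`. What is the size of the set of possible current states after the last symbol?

0

Start: {0}
read y: {1, 4}
read x: {0, 1, 3}
read y: {1, 2, 3, 4}
read y: {1, 2, 3}
read y: {2, 3}
read y: {2}
read y: {}
The reachable set is empty and stays empty for the remaining 3 symbols.
Final reachable set {} has 0 states.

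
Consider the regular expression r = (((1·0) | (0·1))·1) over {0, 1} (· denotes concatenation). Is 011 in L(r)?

yes

Split as 01·1: ((1·0)|(0·1)) matches 01 and 1 matches 1.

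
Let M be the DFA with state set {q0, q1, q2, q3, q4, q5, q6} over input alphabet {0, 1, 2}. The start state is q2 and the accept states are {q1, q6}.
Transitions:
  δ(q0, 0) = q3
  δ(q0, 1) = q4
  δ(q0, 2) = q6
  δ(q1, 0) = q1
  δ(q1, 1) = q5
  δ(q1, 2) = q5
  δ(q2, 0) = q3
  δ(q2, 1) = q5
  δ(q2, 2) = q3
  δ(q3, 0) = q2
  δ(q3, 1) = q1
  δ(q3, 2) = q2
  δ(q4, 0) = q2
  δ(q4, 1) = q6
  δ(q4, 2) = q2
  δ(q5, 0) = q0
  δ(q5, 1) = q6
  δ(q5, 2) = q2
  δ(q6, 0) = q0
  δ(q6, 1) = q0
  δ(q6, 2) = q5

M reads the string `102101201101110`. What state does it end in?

q2 --1--> q5
q5 --0--> q0
q0 --2--> q6
q6 --1--> q0
q0 --0--> q3
q3 --1--> q1
q1 --2--> q5
q5 --0--> q0
q0 --1--> q4
q4 --1--> q6
q6 --0--> q0
q0 --1--> q4
q4 --1--> q6
q6 --1--> q0
q0 --0--> q3

q3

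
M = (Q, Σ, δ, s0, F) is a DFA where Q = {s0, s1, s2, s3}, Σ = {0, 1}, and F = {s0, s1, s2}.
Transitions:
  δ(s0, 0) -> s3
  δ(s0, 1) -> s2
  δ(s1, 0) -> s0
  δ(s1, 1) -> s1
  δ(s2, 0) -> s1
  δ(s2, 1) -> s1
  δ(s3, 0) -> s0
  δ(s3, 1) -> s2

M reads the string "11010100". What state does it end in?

s0 --1--> s2
s2 --1--> s1
s1 --0--> s0
s0 --1--> s2
s2 --0--> s1
s1 --1--> s1
s1 --0--> s0
s0 --0--> s3

s3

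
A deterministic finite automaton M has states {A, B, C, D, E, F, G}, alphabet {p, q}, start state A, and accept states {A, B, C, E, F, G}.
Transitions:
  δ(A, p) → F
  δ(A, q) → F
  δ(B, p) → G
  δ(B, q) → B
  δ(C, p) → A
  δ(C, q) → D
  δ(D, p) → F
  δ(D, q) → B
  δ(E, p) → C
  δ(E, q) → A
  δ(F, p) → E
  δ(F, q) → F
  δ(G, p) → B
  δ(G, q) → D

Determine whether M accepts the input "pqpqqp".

A --p--> F
F --q--> F
F --p--> E
E --q--> A
A --q--> F
F --p--> E
End in state E, which is an accepting state.

accepted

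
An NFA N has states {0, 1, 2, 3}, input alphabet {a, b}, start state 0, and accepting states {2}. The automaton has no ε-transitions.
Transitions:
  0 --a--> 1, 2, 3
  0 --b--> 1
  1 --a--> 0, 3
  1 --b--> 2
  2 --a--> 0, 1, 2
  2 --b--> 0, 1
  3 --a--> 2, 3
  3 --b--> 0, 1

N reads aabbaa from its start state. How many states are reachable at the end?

4

Start: {0}
read a: {1, 2, 3}
read a: {0, 1, 2, 3}
read b: {0, 1, 2}
read b: {0, 1, 2}
read a: {0, 1, 2, 3}
read a: {0, 1, 2, 3}
Final reachable set {0, 1, 2, 3} has 4 states.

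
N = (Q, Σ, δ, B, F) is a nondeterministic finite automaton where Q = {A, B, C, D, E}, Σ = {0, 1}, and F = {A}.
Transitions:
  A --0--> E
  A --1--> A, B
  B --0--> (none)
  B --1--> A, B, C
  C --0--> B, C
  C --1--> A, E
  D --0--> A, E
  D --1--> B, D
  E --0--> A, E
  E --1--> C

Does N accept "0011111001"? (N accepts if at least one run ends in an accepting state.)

Start: {B}
read 0: {}
The reachable set is empty and stays empty for the remaining 9 symbols.
Reachable ∩ accepting = {} — empty.

rejected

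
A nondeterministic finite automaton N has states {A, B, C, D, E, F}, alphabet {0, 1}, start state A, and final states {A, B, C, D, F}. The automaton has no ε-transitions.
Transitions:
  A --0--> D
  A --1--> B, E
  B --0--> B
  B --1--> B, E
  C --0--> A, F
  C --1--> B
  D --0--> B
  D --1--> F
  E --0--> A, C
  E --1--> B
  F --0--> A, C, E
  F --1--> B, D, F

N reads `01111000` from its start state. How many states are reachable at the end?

6

Start: {A}
read 0: {D}
read 1: {F}
read 1: {B, D, F}
read 1: {B, D, E, F}
read 1: {B, D, E, F}
read 0: {A, B, C, E}
read 0: {A, B, C, D, F}
read 0: {A, B, C, D, E, F}
Final reachable set {A, B, C, D, E, F} has 6 states.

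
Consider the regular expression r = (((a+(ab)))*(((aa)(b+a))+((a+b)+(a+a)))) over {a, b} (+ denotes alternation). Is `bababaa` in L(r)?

No split of bababaa into u·v has ((a+(ab)))* matching u and (((aa)(b+a))+((a+b)+(a+a))) matching v.

no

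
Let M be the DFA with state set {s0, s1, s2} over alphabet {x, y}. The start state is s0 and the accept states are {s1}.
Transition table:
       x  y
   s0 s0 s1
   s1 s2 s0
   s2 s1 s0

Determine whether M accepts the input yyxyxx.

accepted

s0 --y--> s1
s1 --y--> s0
s0 --x--> s0
s0 --y--> s1
s1 --x--> s2
s2 --x--> s1
End in state s1, which is an accepting state.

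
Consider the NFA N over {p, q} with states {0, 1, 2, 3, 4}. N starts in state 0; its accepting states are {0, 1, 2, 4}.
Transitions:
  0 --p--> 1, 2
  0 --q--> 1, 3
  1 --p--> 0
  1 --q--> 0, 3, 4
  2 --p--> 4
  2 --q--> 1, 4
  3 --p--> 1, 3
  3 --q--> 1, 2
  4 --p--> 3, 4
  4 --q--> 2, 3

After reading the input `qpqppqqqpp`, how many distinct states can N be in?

Start: {0}
read q: {1, 3}
read p: {0, 1, 3}
read q: {0, 1, 2, 3, 4}
read p: {0, 1, 2, 3, 4}
read p: {0, 1, 2, 3, 4}
read q: {0, 1, 2, 3, 4}
read q: {0, 1, 2, 3, 4}
read q: {0, 1, 2, 3, 4}
read p: {0, 1, 2, 3, 4}
read p: {0, 1, 2, 3, 4}
Final reachable set {0, 1, 2, 3, 4} has 5 states.

5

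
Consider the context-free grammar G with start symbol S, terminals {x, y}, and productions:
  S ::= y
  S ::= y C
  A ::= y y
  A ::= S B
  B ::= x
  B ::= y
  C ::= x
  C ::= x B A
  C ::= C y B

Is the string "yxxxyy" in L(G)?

no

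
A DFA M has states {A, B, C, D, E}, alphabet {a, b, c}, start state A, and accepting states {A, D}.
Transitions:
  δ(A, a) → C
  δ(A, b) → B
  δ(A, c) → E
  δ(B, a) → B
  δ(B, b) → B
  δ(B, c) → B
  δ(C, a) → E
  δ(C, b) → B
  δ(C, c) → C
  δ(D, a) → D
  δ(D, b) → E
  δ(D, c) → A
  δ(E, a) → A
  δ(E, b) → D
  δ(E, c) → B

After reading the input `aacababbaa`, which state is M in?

A --a--> C
C --a--> E
E --c--> B
B --a--> B
B --b--> B
B --a--> B
B --b--> B
B --b--> B
B --a--> B
B --a--> B

B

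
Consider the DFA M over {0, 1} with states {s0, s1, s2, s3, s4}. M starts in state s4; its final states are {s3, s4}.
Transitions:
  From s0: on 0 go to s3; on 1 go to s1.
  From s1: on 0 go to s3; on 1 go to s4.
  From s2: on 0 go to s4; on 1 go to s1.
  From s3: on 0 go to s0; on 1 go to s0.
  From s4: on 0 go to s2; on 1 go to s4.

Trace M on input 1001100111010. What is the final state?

s4 --1--> s4
s4 --0--> s2
s2 --0--> s4
s4 --1--> s4
s4 --1--> s4
s4 --0--> s2
s2 --0--> s4
s4 --1--> s4
s4 --1--> s4
s4 --1--> s4
s4 --0--> s2
s2 --1--> s1
s1 --0--> s3

s3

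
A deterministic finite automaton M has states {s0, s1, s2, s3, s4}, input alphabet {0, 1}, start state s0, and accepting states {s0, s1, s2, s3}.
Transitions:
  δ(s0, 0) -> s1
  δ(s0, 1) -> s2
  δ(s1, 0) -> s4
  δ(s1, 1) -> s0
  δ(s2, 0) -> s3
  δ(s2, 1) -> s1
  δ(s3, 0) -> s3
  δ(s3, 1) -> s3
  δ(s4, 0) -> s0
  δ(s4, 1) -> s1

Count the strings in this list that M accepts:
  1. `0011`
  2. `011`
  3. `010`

`0011`: accepted
`011`: accepted
`010`: accepted

3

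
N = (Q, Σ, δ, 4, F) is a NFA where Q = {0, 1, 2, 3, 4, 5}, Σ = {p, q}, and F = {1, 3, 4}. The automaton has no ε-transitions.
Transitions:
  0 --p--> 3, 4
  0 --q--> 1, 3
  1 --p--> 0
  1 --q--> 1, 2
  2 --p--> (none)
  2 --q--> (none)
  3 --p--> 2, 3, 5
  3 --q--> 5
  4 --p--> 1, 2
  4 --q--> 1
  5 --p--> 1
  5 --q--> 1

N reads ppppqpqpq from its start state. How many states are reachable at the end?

Start: {4}
read p: {1, 2}
read p: {0}
read p: {3, 4}
read p: {1, 2, 3, 5}
read q: {1, 2, 5}
read p: {0, 1}
read q: {1, 2, 3}
read p: {0, 2, 3, 5}
read q: {1, 3, 5}
Final reachable set {1, 3, 5} has 3 states.

3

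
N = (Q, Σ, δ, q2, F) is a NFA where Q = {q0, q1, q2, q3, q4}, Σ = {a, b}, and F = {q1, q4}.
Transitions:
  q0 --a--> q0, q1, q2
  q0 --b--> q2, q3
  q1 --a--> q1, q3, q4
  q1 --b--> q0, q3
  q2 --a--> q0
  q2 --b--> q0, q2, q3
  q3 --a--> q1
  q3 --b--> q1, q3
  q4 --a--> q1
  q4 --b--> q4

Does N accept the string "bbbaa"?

Start: {q2}
read b: {q0, q2, q3}
read b: {q0, q1, q2, q3}
read b: {q0, q1, q2, q3}
read a: {q0, q1, q2, q3, q4}
read a: {q0, q1, q2, q3, q4}
Reachable ∩ accepting = {q1, q4} — nonempty.

accepted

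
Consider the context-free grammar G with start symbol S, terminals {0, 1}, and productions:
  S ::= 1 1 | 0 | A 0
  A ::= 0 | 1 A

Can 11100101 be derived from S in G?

no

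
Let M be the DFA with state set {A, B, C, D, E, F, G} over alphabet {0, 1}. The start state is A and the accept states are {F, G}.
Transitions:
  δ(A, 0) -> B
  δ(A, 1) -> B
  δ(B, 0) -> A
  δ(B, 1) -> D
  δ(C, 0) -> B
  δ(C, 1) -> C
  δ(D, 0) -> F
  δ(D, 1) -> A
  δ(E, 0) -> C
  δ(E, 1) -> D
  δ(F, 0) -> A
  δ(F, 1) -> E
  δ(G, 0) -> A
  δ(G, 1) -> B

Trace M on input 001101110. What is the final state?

A --0--> B
B --0--> A
A --1--> B
B --1--> D
D --0--> F
F --1--> E
E --1--> D
D --1--> A
A --0--> B

B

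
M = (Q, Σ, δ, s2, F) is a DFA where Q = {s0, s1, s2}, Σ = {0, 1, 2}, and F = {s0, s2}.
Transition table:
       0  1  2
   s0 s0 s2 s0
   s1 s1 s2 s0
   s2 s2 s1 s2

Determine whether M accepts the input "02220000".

s2 --0--> s2
s2 --2--> s2
s2 --2--> s2
s2 --2--> s2
s2 --0--> s2
s2 --0--> s2
s2 --0--> s2
s2 --0--> s2
End in state s2, which is an accepting state.

accepted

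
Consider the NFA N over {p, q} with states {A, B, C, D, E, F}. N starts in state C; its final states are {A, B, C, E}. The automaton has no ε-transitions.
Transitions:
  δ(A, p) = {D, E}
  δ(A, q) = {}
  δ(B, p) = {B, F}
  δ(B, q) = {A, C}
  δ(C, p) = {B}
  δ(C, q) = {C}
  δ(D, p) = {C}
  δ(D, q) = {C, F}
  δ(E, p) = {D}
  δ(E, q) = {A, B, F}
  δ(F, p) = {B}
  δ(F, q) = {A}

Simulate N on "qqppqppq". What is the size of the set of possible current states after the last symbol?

Start: {C}
read q: {C}
read q: {C}
read p: {B}
read p: {B, F}
read q: {A, C}
read p: {B, D, E}
read p: {B, C, D, F}
read q: {A, C, F}
Final reachable set {A, C, F} has 3 states.

3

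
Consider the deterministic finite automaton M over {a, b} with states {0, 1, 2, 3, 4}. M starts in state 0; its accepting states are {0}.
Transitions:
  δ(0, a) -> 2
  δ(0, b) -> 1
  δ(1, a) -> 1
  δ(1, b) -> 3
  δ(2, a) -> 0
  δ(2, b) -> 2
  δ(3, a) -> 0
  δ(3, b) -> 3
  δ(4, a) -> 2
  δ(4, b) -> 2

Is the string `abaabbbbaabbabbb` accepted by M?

rejected

0 --a--> 2
2 --b--> 2
2 --a--> 0
0 --a--> 2
2 --b--> 2
2 --b--> 2
2 --b--> 2
2 --b--> 2
2 --a--> 0
0 --a--> 2
2 --b--> 2
2 --b--> 2
2 --a--> 0
0 --b--> 1
1 --b--> 3
3 --b--> 3
End in state 3, which is not an accepting state.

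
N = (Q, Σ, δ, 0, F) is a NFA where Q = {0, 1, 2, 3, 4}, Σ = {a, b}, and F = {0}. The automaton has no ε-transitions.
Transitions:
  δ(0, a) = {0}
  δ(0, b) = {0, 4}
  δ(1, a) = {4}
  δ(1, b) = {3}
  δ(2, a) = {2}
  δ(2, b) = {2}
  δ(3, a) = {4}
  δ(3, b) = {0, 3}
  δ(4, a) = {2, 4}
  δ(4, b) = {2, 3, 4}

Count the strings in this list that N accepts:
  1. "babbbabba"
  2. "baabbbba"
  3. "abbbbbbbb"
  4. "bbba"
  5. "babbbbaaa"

"babbbabba": accepted
"baabbbba": accepted
"abbbbbbbb": accepted
"bbba": accepted
"babbbbaaa": accepted

5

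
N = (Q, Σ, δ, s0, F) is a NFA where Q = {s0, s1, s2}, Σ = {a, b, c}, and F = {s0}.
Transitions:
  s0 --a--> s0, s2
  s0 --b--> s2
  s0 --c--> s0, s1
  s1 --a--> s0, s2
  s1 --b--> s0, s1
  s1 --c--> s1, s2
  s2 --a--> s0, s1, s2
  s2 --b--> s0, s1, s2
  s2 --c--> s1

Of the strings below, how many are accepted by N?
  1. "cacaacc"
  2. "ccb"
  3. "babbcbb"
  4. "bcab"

"cacaacc": accepted
"ccb": accepted
"babbcbb": accepted
"bcab": accepted

4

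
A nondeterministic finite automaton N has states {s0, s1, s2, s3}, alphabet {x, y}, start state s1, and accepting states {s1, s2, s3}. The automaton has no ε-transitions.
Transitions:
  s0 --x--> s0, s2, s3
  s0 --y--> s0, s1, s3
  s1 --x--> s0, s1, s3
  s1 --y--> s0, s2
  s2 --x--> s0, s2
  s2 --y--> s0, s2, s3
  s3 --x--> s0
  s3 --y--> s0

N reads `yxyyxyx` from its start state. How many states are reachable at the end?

4

Start: {s1}
read y: {s0, s2}
read x: {s0, s2, s3}
read y: {s0, s1, s2, s3}
read y: {s0, s1, s2, s3}
read x: {s0, s1, s2, s3}
read y: {s0, s1, s2, s3}
read x: {s0, s1, s2, s3}
Final reachable set {s0, s1, s2, s3} has 4 states.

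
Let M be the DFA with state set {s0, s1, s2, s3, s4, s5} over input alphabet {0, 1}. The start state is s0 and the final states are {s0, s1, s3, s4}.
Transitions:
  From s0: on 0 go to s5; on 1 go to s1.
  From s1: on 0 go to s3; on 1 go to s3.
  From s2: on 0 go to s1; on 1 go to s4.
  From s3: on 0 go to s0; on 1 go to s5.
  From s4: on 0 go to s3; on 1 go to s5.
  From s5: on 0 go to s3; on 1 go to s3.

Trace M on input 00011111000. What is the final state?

s5

s0 --0--> s5
s5 --0--> s3
s3 --0--> s0
s0 --1--> s1
s1 --1--> s3
s3 --1--> s5
s5 --1--> s3
s3 --1--> s5
s5 --0--> s3
s3 --0--> s0
s0 --0--> s5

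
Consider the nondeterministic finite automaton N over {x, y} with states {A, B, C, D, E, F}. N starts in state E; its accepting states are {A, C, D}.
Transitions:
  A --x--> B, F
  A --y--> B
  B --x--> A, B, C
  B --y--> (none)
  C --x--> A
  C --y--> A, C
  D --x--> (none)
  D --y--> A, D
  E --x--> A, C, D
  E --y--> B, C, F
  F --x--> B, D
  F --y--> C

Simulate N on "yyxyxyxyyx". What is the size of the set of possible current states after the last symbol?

Start: {E}
read y: {B, C, F}
read y: {A, C}
read x: {A, B, F}
read y: {B, C}
read x: {A, B, C}
read y: {A, B, C}
read x: {A, B, C, F}
read y: {A, B, C}
read y: {A, B, C}
read x: {A, B, C, F}
Final reachable set {A, B, C, F} has 4 states.

4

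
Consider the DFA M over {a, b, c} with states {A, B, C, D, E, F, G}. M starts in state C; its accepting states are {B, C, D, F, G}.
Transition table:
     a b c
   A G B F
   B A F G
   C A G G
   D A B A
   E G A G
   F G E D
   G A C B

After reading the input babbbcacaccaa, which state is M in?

C --b--> G
G --a--> A
A --b--> B
B --b--> F
F --b--> E
E --c--> G
G --a--> A
A --c--> F
F --a--> G
G --c--> B
B --c--> G
G --a--> A
A --a--> G

G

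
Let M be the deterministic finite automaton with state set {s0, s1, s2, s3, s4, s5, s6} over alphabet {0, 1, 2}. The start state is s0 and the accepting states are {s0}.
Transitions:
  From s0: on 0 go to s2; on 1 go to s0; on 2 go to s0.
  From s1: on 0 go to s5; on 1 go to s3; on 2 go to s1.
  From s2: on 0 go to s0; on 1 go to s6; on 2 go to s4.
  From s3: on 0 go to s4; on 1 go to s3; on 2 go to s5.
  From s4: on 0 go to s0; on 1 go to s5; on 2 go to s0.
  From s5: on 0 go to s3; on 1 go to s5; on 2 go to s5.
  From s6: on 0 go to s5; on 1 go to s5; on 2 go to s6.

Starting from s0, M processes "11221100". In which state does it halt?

s0 --1--> s0
s0 --1--> s0
s0 --2--> s0
s0 --2--> s0
s0 --1--> s0
s0 --1--> s0
s0 --0--> s2
s2 --0--> s0

s0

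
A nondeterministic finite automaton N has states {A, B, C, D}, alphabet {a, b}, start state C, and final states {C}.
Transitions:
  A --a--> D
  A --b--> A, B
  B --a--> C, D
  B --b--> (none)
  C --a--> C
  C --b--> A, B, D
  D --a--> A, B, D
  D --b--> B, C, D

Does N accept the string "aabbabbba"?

Start: {C}
read a: {C}
read a: {C}
read b: {A, B, D}
read b: {A, B, C, D}
read a: {A, B, C, D}
read b: {A, B, C, D}
read b: {A, B, C, D}
read b: {A, B, C, D}
read a: {A, B, C, D}
Reachable ∩ accepting = {C} — nonempty.

accepted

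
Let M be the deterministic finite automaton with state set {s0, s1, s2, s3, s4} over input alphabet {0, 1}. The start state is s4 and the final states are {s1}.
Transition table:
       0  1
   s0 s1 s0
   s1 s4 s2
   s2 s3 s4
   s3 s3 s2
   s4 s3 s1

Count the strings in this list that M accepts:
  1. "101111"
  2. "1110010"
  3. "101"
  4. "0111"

"101111": accepted
"1110010": rejected
"101": accepted
"0111": accepted

3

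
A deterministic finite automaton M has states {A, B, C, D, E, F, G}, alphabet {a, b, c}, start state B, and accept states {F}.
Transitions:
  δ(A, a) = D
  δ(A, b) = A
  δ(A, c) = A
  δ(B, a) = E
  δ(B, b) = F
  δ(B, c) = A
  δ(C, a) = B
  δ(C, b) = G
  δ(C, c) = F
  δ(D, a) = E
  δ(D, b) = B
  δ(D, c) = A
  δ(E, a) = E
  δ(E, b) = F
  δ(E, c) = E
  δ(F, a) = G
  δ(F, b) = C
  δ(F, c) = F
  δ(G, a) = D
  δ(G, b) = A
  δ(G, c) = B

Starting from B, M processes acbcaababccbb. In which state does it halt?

B --a--> E
E --c--> E
E --b--> F
F --c--> F
F --a--> G
G --a--> D
D --b--> B
B --a--> E
E --b--> F
F --c--> F
F --c--> F
F --b--> C
C --b--> G

G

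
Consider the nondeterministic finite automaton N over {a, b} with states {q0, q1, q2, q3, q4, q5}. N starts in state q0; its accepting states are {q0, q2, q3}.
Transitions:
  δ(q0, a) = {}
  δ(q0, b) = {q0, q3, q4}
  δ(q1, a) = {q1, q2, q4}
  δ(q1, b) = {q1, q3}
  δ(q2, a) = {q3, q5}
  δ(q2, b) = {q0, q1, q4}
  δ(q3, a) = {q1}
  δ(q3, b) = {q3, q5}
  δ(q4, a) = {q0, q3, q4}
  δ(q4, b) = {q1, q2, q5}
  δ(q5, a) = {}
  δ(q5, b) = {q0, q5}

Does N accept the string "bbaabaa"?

Start: {q0}
read b: {q0, q3, q4}
read b: {q0, q1, q2, q3, q4, q5}
read a: {q0, q1, q2, q3, q4, q5}
read a: {q0, q1, q2, q3, q4, q5}
read b: {q0, q1, q2, q3, q4, q5}
read a: {q0, q1, q2, q3, q4, q5}
read a: {q0, q1, q2, q3, q4, q5}
Reachable ∩ accepting = {q0, q2, q3} — nonempty.

accepted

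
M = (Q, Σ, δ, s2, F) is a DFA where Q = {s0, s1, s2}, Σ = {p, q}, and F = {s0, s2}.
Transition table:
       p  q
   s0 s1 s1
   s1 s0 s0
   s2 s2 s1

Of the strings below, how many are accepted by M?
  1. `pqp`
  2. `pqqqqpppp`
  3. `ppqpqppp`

`pqp`: accepted
`pqqqqpppp`: accepted
`ppqpqppp`: accepted

3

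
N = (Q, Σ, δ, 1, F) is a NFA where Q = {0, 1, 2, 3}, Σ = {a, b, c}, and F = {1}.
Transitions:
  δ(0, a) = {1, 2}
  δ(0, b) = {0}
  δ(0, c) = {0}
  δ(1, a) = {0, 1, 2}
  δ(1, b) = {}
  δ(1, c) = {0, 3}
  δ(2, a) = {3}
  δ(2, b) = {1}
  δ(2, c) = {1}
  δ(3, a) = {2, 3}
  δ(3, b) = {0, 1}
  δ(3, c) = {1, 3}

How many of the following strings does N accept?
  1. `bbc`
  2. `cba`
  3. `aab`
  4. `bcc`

`bbc`: rejected
`cba`: accepted
`aab`: accepted
`bcc`: rejected

2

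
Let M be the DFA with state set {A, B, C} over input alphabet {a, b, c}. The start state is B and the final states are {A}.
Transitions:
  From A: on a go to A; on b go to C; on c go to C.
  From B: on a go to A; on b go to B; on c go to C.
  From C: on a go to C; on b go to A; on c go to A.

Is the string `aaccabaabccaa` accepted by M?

accepted

B --a--> A
A --a--> A
A --c--> C
C --c--> A
A --a--> A
A --b--> C
C --a--> C
C --a--> C
C --b--> A
A --c--> C
C --c--> A
A --a--> A
A --a--> A
End in state A, which is an accepting state.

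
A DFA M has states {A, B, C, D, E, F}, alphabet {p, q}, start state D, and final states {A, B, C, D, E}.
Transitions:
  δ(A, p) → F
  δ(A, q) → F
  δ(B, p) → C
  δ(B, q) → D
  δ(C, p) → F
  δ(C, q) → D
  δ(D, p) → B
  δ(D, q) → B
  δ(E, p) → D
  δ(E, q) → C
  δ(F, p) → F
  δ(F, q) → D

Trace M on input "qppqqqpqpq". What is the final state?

D

D --q--> B
B --p--> C
C --p--> F
F --q--> D
D --q--> B
B --q--> D
D --p--> B
B --q--> D
D --p--> B
B --q--> D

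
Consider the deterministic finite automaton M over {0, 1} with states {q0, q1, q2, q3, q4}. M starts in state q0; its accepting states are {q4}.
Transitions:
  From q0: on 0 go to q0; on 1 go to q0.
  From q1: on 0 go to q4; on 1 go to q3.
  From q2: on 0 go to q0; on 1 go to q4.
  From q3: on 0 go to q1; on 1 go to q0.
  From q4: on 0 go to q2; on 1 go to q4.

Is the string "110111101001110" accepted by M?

rejected

q0 --1--> q0
q0 --1--> q0
q0 --0--> q0
q0 --1--> q0
q0 --1--> q0
q0 --1--> q0
q0 --1--> q0
q0 --0--> q0
q0 --1--> q0
q0 --0--> q0
q0 --0--> q0
q0 --1--> q0
q0 --1--> q0
q0 --1--> q0
q0 --0--> q0
End in state q0, which is not an accepting state.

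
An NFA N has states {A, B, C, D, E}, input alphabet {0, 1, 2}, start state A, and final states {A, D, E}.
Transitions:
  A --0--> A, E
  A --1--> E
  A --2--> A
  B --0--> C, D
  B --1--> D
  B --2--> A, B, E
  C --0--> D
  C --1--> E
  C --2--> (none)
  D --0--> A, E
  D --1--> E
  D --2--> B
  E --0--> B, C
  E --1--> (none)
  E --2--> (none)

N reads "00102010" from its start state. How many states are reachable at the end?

4

Start: {A}
read 0: {A, E}
read 0: {A, B, C, E}
read 1: {D, E}
read 0: {A, B, C, E}
read 2: {A, B, E}
read 0: {A, B, C, D, E}
read 1: {D, E}
read 0: {A, B, C, E}
Final reachable set {A, B, C, E} has 4 states.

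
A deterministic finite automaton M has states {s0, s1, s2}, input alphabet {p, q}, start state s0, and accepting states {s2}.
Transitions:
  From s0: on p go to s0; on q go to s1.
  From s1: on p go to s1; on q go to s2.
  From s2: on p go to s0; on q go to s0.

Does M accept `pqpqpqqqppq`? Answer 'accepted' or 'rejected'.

s0 --p--> s0
s0 --q--> s1
s1 --p--> s1
s1 --q--> s2
s2 --p--> s0
s0 --q--> s1
s1 --q--> s2
s2 --q--> s0
s0 --p--> s0
s0 --p--> s0
s0 --q--> s1
End in state s1, which is not an accepting state.

rejected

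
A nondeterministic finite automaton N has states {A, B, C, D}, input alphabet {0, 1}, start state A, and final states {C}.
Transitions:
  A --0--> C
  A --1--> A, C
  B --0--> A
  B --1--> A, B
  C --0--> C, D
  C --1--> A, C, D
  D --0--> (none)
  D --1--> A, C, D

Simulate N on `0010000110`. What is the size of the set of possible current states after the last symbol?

2

Start: {A}
read 0: {C}
read 0: {C, D}
read 1: {A, C, D}
read 0: {C, D}
read 0: {C, D}
read 0: {C, D}
read 0: {C, D}
read 1: {A, C, D}
read 1: {A, C, D}
read 0: {C, D}
Final reachable set {C, D} has 2 states.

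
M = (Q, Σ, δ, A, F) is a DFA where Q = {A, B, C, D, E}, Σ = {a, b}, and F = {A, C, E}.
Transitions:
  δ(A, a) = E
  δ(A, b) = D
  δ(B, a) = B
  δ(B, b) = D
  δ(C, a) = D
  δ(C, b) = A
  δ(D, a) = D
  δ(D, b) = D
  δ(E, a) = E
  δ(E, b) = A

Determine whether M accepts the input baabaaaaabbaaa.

rejected

A --b--> D
D --a--> D
D --a--> D
D --b--> D
D --a--> D
D --a--> D
D --a--> D
D --a--> D
D --a--> D
D --b--> D
D --b--> D
D --a--> D
D --a--> D
D --a--> D
End in state D, which is not an accepting state.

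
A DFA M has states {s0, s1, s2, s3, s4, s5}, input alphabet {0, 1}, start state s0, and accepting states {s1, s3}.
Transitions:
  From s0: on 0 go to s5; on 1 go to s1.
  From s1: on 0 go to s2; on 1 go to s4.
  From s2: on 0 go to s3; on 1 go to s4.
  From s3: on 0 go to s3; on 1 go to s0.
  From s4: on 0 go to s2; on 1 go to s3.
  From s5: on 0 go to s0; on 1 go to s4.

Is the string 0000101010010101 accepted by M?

rejected

s0 --0--> s5
s5 --0--> s0
s0 --0--> s5
s5 --0--> s0
s0 --1--> s1
s1 --0--> s2
s2 --1--> s4
s4 --0--> s2
s2 --1--> s4
s4 --0--> s2
s2 --0--> s3
s3 --1--> s0
s0 --0--> s5
s5 --1--> s4
s4 --0--> s2
s2 --1--> s4
End in state s4, which is not an accepting state.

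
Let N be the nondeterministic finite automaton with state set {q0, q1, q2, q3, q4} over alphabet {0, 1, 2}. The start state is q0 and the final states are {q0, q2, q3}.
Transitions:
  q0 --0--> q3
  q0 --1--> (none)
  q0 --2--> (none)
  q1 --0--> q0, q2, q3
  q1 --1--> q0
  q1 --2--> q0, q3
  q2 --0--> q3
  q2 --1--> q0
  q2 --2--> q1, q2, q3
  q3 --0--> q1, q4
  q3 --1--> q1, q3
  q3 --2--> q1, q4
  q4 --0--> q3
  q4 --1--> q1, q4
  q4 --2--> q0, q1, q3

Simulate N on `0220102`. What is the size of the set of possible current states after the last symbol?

Start: {q0}
read 0: {q3}
read 2: {q1, q4}
read 2: {q0, q1, q3}
read 0: {q0, q1, q2, q3, q4}
read 1: {q0, q1, q3, q4}
read 0: {q0, q1, q2, q3, q4}
read 2: {q0, q1, q2, q3, q4}
Final reachable set {q0, q1, q2, q3, q4} has 5 states.

5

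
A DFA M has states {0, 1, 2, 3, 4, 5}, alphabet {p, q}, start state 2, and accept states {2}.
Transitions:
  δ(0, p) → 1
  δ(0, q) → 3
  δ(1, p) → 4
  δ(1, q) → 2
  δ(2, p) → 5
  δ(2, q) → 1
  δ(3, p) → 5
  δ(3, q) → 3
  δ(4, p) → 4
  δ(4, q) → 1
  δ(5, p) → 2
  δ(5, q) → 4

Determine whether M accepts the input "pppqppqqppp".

rejected

2 --p--> 5
5 --p--> 2
2 --p--> 5
5 --q--> 4
4 --p--> 4
4 --p--> 4
4 --q--> 1
1 --q--> 2
2 --p--> 5
5 --p--> 2
2 --p--> 5
End in state 5, which is not an accepting state.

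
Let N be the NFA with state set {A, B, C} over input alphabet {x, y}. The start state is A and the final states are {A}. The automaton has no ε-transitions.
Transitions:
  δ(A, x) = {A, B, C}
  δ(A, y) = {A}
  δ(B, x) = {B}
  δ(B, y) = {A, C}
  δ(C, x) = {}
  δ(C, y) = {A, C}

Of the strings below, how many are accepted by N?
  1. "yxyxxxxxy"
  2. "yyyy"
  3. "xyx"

"yxyxxxxxy": accepted
"yyyy": accepted
"xyx": accepted

3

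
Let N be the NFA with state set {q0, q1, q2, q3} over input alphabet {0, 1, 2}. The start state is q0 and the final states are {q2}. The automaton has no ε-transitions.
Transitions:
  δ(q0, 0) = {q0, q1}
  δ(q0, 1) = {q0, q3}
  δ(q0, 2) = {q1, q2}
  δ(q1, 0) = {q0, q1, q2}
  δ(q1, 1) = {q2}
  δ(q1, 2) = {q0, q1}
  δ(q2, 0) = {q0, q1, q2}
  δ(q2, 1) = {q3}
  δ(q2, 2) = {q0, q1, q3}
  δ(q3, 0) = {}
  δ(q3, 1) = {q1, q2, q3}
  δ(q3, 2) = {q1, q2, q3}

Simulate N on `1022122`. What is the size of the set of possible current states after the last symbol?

Start: {q0}
read 1: {q0, q3}
read 0: {q0, q1}
read 2: {q0, q1, q2}
read 2: {q0, q1, q2, q3}
read 1: {q0, q1, q2, q3}
read 2: {q0, q1, q2, q3}
read 2: {q0, q1, q2, q3}
Final reachable set {q0, q1, q2, q3} has 4 states.

4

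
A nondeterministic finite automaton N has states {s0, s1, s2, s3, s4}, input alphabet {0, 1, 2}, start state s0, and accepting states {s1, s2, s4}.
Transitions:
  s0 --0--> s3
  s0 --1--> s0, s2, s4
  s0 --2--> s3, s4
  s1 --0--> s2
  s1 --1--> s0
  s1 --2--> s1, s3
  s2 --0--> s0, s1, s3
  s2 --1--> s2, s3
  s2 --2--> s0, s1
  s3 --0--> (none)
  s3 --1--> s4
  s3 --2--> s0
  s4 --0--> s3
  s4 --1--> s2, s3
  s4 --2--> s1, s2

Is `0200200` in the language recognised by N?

rejected

Start: {s0}
read 0: {s3}
read 2: {s0}
read 0: {s3}
read 0: {}
The reachable set is empty and stays empty for the remaining 3 symbols.
Reachable ∩ accepting = {} — empty.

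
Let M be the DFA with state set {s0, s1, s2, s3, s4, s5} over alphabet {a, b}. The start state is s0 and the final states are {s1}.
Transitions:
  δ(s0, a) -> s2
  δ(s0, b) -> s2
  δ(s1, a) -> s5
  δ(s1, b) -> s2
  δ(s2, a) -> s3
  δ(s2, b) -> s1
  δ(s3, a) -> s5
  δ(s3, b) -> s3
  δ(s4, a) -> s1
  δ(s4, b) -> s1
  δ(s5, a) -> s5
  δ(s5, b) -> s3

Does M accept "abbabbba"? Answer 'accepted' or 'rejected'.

s0 --a--> s2
s2 --b--> s1
s1 --b--> s2
s2 --a--> s3
s3 --b--> s3
s3 --b--> s3
s3 --b--> s3
s3 --a--> s5
End in state s5, which is not an accepting state.

rejected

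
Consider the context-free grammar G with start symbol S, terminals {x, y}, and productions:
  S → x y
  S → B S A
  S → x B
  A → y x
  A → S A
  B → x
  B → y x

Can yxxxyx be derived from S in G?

yes

S ⇒ BSA ⇒ yxSA ⇒ yxxBA ⇒ yxxxA ⇒ yxxxyx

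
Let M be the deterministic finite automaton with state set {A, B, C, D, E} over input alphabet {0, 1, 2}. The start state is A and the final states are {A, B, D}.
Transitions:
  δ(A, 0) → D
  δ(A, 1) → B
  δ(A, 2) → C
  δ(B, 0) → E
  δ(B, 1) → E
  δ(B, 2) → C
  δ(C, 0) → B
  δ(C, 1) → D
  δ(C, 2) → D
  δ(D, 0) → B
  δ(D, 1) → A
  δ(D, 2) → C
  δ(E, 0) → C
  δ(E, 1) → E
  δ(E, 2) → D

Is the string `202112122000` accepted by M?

A --2--> C
C --0--> B
B --2--> C
C --1--> D
D --1--> A
A --2--> C
C --1--> D
D --2--> C
C --2--> D
D --0--> B
B --0--> E
E --0--> C
End in state C, which is not an accepting state.

rejected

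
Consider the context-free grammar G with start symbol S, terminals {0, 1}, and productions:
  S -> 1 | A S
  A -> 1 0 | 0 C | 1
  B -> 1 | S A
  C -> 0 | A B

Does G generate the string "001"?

yes

S ⇒ AS ⇒ 0CS ⇒ 00S ⇒ 001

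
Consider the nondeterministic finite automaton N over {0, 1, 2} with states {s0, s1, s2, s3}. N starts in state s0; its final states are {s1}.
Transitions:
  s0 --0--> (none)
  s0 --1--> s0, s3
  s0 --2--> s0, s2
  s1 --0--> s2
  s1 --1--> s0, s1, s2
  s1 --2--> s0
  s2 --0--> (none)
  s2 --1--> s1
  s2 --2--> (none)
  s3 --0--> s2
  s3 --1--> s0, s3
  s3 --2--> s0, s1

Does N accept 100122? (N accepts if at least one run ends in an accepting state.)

rejected

Start: {s0}
read 1: {s0, s3}
read 0: {s2}
read 0: {}
The reachable set is empty and stays empty for the remaining 3 symbols.
Reachable ∩ accepting = {} — empty.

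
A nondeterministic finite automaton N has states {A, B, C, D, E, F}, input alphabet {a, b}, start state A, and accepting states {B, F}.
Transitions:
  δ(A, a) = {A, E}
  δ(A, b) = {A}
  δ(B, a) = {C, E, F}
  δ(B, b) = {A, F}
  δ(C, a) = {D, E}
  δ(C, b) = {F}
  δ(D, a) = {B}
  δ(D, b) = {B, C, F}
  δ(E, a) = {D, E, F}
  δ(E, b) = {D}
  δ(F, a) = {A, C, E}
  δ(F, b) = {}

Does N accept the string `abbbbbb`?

Start: {A}
read a: {A, E}
read b: {A, D}
read b: {A, B, C, F}
read b: {A, F}
read b: {A}
read b: {A}
read b: {A}
Reachable ∩ accepting = {} — empty.

rejected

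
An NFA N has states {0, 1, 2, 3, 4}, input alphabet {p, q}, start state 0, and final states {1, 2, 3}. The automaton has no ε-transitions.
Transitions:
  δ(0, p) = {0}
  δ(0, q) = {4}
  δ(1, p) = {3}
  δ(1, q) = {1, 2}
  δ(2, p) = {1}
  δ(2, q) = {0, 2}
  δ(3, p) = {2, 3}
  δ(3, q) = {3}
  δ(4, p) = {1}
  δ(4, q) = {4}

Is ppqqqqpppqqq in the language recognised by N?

accepted

Start: {0}
read p: {0}
read p: {0}
read q: {4}
read q: {4}
read q: {4}
read q: {4}
read p: {1}
read p: {3}
read p: {2, 3}
read q: {0, 2, 3}
read q: {0, 2, 3, 4}
read q: {0, 2, 3, 4}
Reachable ∩ accepting = {2, 3} — nonempty.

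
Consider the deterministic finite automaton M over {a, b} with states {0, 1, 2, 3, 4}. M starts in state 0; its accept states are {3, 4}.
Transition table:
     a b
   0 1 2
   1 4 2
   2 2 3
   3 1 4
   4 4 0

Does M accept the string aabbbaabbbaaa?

accepted

0 --a--> 1
1 --a--> 4
4 --b--> 0
0 --b--> 2
2 --b--> 3
3 --a--> 1
1 --a--> 4
4 --b--> 0
0 --b--> 2
2 --b--> 3
3 --a--> 1
1 --a--> 4
4 --a--> 4
End in state 4, which is an accepting state.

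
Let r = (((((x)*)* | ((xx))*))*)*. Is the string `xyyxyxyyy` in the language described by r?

no

xyyxyxyyy cannot be split into zero or more pieces each matching ((((x)*)*|((xx))*))*.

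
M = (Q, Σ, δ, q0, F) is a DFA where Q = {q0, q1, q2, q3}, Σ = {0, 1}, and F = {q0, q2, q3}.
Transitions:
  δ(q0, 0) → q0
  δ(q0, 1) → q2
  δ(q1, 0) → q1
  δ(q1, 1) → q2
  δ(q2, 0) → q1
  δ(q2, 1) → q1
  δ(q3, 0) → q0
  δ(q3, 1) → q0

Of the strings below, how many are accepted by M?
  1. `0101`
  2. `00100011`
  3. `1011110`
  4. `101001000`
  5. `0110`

1

`0101`: accepted
`00100011`: rejected
`1011110`: rejected
`101001000`: rejected
`0110`: rejected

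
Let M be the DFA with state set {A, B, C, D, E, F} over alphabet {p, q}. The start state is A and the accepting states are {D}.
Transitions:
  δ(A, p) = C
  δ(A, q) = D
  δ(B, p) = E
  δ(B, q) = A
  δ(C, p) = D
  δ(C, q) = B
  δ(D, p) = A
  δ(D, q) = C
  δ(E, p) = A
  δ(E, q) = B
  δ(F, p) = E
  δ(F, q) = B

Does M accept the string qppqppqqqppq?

accepted

A --q--> D
D --p--> A
A --p--> C
C --q--> B
B --p--> E
E --p--> A
A --q--> D
D --q--> C
C --q--> B
B --p--> E
E --p--> A
A --q--> D
End in state D, which is an accepting state.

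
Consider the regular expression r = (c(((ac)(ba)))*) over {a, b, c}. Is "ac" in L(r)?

No split of ac into u·v has c matching u and (((ac)(ba)))* matching v.

no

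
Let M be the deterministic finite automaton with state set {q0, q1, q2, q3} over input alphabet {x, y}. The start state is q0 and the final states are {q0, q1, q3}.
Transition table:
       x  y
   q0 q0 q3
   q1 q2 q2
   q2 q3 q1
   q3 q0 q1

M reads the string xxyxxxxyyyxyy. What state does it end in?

q0 --x--> q0
q0 --x--> q0
q0 --y--> q3
q3 --x--> q0
q0 --x--> q0
q0 --x--> q0
q0 --x--> q0
q0 --y--> q3
q3 --y--> q1
q1 --y--> q2
q2 --x--> q3
q3 --y--> q1
q1 --y--> q2

q2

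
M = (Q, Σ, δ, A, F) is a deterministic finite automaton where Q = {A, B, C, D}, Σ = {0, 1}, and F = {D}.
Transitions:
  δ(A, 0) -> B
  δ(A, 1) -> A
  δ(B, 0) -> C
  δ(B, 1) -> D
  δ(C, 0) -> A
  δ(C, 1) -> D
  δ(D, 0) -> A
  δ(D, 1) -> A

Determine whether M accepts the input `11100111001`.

A --1--> A
A --1--> A
A --1--> A
A --0--> B
B --0--> C
C --1--> D
D --1--> A
A --1--> A
A --0--> B
B --0--> C
C --1--> D
End in state D, which is an accepting state.

accepted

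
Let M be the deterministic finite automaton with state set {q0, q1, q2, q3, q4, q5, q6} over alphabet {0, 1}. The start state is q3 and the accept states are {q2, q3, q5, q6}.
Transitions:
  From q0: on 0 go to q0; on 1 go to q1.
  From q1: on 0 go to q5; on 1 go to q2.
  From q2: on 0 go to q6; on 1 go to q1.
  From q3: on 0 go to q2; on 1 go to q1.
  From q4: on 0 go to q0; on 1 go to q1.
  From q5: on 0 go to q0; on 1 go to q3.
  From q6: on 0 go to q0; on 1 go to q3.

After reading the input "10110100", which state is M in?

q6

q3 --1--> q1
q1 --0--> q5
q5 --1--> q3
q3 --1--> q1
q1 --0--> q5
q5 --1--> q3
q3 --0--> q2
q2 --0--> q6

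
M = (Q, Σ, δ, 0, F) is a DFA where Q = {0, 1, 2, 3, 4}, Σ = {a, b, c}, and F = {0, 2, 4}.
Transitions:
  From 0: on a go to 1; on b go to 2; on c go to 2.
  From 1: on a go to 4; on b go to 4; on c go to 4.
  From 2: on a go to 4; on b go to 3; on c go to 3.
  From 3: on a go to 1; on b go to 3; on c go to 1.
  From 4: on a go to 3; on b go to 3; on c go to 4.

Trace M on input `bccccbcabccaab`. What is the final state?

4

0 --b--> 2
2 --c--> 3
3 --c--> 1
1 --c--> 4
4 --c--> 4
4 --b--> 3
3 --c--> 1
1 --a--> 4
4 --b--> 3
3 --c--> 1
1 --c--> 4
4 --a--> 3
3 --a--> 1
1 --b--> 4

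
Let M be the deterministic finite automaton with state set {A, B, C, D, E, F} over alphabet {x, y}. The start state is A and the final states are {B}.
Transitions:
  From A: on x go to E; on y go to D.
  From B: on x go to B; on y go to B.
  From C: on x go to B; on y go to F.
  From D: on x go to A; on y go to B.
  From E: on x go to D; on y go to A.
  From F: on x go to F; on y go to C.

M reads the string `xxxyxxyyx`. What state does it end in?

A

A --x--> E
E --x--> D
D --x--> A
A --y--> D
D --x--> A
A --x--> E
E --y--> A
A --y--> D
D --x--> A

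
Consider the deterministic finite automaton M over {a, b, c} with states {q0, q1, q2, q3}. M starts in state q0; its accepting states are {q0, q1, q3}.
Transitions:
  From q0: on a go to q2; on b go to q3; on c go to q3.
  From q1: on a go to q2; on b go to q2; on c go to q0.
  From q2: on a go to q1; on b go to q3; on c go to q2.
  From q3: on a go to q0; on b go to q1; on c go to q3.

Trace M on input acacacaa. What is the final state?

q0 --a--> q2
q2 --c--> q2
q2 --a--> q1
q1 --c--> q0
q0 --a--> q2
q2 --c--> q2
q2 --a--> q1
q1 --a--> q2

q2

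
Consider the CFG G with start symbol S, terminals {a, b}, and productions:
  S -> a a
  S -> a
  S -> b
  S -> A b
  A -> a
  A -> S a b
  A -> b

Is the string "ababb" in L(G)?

yes

S ⇒ Ab ⇒ Sabb ⇒ Ababb ⇒ ababb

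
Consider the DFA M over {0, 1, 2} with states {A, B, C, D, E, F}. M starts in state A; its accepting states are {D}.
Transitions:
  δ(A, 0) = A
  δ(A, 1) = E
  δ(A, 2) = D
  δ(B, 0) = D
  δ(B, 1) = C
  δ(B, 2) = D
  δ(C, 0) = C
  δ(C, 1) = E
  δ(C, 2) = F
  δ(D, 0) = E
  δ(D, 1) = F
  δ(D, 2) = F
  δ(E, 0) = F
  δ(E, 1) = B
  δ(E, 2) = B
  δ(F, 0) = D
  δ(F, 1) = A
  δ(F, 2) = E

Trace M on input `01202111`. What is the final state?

B

A --0--> A
A --1--> E
E --2--> B
B --0--> D
D --2--> F
F --1--> A
A --1--> E
E --1--> B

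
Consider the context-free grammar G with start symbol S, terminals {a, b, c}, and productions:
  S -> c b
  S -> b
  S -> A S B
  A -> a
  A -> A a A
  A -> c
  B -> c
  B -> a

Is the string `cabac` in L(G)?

S ⇒ ASB ⇒ cSB ⇒ cASBB ⇒ caSBB ⇒ cabBB ⇒ cabaB ⇒ cabac

yes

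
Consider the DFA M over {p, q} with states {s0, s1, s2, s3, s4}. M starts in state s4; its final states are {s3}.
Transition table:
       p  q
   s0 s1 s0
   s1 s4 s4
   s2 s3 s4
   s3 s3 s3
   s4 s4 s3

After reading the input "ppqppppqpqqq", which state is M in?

s3

s4 --p--> s4
s4 --p--> s4
s4 --q--> s3
s3 --p--> s3
s3 --p--> s3
s3 --p--> s3
s3 --p--> s3
s3 --q--> s3
s3 --p--> s3
s3 --q--> s3
s3 --q--> s3
s3 --q--> s3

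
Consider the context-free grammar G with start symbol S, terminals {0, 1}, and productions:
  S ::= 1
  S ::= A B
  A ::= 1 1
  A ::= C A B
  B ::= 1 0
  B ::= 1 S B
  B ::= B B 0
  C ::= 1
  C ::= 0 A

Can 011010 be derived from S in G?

no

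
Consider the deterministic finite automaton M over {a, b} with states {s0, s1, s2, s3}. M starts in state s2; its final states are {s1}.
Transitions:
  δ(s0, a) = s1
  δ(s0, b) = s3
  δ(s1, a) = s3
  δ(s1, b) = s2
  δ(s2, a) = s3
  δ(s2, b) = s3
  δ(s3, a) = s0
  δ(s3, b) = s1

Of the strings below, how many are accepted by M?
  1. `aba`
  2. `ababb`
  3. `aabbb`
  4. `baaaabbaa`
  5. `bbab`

`aba`: rejected
`ababb`: rejected
`aabbb`: rejected
`baaaabbaa`: rejected
`bbab`: accepted

1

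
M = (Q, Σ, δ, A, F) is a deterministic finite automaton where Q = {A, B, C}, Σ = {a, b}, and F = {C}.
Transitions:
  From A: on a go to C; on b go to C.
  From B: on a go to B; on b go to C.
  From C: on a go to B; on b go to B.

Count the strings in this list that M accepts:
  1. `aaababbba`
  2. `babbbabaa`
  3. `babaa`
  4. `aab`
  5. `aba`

`aaababbba`: rejected
`babbbabaa`: rejected
`babaa`: rejected
`aab`: accepted
`aba`: rejected

1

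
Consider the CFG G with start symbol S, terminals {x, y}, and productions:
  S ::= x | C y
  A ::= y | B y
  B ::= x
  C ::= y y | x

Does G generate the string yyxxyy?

no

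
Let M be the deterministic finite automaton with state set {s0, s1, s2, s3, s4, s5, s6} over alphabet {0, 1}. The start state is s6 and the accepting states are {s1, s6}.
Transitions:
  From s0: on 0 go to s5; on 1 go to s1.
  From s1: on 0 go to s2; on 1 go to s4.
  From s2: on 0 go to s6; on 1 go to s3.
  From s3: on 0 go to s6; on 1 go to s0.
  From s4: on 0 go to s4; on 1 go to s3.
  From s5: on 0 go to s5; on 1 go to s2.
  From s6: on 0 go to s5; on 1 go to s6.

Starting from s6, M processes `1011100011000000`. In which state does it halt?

s5

s6 --1--> s6
s6 --0--> s5
s5 --1--> s2
s2 --1--> s3
s3 --1--> s0
s0 --0--> s5
s5 --0--> s5
s5 --0--> s5
s5 --1--> s2
s2 --1--> s3
s3 --0--> s6
s6 --0--> s5
s5 --0--> s5
s5 --0--> s5
s5 --0--> s5
s5 --0--> s5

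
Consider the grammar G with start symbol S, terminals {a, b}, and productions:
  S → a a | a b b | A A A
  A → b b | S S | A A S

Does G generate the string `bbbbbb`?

yes

S ⇒ AAA ⇒ bbAA ⇒ bbbbA ⇒ bbbbbb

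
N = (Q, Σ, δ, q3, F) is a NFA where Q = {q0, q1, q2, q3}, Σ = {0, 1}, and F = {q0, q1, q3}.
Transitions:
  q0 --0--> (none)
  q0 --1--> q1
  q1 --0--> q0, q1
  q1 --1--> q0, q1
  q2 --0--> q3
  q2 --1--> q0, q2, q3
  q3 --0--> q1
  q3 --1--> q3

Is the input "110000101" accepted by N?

accepted

Start: {q3}
read 1: {q3}
read 1: {q3}
read 0: {q1}
read 0: {q0, q1}
read 0: {q0, q1}
read 0: {q0, q1}
read 1: {q0, q1}
read 0: {q0, q1}
read 1: {q0, q1}
Reachable ∩ accepting = {q0, q1} — nonempty.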